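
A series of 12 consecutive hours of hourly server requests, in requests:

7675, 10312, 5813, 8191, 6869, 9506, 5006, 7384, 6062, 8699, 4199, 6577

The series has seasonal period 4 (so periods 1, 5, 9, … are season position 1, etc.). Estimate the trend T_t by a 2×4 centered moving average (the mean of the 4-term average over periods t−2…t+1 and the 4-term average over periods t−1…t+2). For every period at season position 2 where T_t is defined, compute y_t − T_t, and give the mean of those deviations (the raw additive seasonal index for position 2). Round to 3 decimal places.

Season position 2 occurs at t = 6, 10 (where T_t is defined).
t=6: T_6 = 7292.12500; y_6 − T_6 = 9506 − 7292.12500 = 2213.87500
t=10: T_10 = 6485.12500; y_10 − T_10 = 8699 − 6485.12500 = 2213.87500
Mean deviation: (2213.87500 + 2213.87500) / 2 = 2213.875

2213.875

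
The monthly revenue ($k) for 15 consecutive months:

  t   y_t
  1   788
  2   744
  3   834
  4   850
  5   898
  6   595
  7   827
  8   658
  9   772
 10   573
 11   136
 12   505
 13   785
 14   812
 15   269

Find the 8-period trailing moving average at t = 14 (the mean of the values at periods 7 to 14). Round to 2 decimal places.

633.50

Sum of periods 7–14: 827 + 658 + 772 + 573 + 136 + 505 + 785 + 812 = 5068
Divide by 8: 5068 / 8 = 633.50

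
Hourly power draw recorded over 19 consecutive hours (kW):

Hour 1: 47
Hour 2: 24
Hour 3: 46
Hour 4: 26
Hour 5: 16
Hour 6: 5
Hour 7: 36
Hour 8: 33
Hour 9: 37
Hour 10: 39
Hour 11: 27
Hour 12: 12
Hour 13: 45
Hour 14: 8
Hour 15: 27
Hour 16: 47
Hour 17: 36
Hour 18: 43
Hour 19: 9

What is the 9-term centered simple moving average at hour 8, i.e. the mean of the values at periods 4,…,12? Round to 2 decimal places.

Sum of periods 4–12: 26 + 16 + 5 + 36 + 33 + 37 + 39 + 27 + 12 = 231
Divide by 9: 231 / 9 = 25.67

25.67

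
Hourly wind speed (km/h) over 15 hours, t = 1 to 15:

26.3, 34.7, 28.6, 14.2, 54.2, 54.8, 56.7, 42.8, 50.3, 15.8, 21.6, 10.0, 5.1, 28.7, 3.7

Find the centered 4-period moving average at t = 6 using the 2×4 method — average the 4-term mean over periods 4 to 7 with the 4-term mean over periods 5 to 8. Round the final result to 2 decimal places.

Sum over 4–7: 14.2 + 54.2 + 54.8 + 56.7 = 179.9
Sum over 5–8: 54.2 + 54.8 + 56.7 + 42.8 = 208.5
CMA at t=6 = (179.9 + 208.5) / (2·4) = 388.4 / 8 = 48.55

48.55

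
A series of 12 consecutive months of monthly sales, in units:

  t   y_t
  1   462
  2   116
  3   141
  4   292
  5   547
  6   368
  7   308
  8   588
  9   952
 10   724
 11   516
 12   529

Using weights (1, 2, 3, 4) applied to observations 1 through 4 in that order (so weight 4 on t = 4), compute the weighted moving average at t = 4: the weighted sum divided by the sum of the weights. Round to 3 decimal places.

228.500

Weighted sum: 1·462 + 2·116 + 3·141 + 4·292 = 462 + 232 + 423 + 1168 = 2285
Weight total: 1 + 2 + 3 + 4 = 10
WMA = 2285 / 10 = 228.500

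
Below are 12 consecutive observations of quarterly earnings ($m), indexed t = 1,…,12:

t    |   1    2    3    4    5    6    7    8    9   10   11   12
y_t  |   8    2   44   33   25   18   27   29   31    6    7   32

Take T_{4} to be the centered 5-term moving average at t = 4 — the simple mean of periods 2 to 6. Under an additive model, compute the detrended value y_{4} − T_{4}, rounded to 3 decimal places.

8.600

Trend T_4 = (2 + 44 + 33 + 25 + 18) / 5 = 122/5 = 24.40000
Detrended value: 33 − 24.40000 = 8.600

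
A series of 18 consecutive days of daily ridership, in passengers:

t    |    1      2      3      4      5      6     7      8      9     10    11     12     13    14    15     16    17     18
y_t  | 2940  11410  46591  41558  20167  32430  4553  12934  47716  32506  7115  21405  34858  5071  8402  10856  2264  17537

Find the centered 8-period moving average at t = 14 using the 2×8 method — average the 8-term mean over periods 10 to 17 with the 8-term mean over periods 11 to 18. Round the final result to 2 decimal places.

Sum over 10–17: 32506 + 7115 + 21405 + 34858 + 5071 + 8402 + 10856 + 2264 = 122477
Sum over 11–18: 7115 + 21405 + 34858 + 5071 + 8402 + 10856 + 2264 + 17537 = 107508
CMA at t=14 = (122477 + 107508) / (2·8) = 229985 / 16 = 14374.06

14374.06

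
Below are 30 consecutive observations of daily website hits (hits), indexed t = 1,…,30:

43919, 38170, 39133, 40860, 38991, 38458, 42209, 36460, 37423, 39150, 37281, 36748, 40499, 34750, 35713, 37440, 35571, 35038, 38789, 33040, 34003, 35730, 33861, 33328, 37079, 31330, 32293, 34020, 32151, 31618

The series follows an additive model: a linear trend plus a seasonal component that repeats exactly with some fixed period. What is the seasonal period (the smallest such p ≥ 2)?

First differences y_{t+1} − y_t: -5749, 963, 1727, -1869, -533, 3751, -5749, 963, 1727, -1869, -533, 3751, -5749, 963, …
The difference pattern repeats every 6 terms and not for any smaller step, so p = 6.

6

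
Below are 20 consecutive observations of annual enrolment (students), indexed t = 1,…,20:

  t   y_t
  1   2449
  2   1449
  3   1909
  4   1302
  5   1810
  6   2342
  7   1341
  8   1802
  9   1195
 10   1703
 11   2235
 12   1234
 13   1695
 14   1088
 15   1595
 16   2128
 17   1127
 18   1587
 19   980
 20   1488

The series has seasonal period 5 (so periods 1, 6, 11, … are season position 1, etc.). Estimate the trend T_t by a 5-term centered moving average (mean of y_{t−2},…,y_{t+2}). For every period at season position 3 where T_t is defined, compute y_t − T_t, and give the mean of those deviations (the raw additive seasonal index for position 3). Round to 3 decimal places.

Season position 3 occurs at t = 3, 8, 13, 18 (where T_t is defined).
t=3: T_3 = 1783.80000; y_3 − T_3 = 1909 − 1783.80000 = 125.20000
t=8: T_8 = 1676.60000; y_8 − T_8 = 1802 − 1676.60000 = 125.40000
t=13: T_13 = 1569.40000; y_13 − T_13 = 1695 − 1569.40000 = 125.60000
t=18: T_18 = 1462.00000; y_18 − T_18 = 1587 − 1462.00000 = 125.00000
Mean deviation: (125.20000 + 125.40000 + 125.60000 + 125.00000) / 4 = 125.300

125.300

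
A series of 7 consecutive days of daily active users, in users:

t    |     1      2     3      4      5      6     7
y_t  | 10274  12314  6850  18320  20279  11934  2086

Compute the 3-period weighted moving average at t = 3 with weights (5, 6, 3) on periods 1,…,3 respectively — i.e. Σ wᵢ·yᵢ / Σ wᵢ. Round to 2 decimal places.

Weighted sum: 5·10274 + 6·12314 + 3·6850 = 51370 + 73884 + 20550 = 145804
Weight total: 5 + 6 + 3 = 14
WMA = 145804 / 14 = 10414.57

10414.57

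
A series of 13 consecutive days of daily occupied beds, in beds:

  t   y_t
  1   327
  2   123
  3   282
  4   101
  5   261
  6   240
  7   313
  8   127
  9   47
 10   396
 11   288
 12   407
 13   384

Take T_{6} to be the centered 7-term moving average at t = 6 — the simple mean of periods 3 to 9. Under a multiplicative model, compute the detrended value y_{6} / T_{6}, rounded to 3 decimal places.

1.225

Trend T_6 = (282 + 101 + 261 + 240 + 313 + 127 + 47) / 7 = 1371/7 = 195.85714
Ratio to trend: 240 / 195.85714 = 1.225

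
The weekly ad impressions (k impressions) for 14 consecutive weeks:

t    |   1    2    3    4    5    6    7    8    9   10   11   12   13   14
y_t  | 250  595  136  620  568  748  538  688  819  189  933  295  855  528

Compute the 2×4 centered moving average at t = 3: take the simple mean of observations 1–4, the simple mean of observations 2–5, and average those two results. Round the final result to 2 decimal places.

Sum over 1–4: 250 + 595 + 136 + 620 = 1601
Sum over 2–5: 595 + 136 + 620 + 568 = 1919
CMA at t=3 = (1601 + 1919) / (2·4) = 3520 / 8 = 440.00

440.00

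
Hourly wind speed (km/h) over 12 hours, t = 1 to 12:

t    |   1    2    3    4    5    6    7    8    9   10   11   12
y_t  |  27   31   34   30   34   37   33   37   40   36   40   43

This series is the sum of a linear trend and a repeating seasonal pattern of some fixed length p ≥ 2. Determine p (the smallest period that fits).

First differences y_{t+1} − y_t: 4, 3, -4, 4, 3, -4, 4, 3, …
The difference pattern repeats every 3 terms and not for any smaller step, so p = 3.

3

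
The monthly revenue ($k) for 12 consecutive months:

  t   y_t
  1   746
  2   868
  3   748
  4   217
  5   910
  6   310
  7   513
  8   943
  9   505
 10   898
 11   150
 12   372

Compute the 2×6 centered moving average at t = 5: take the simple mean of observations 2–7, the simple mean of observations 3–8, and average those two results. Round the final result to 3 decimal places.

Sum over 2–7: 868 + 748 + 217 + 910 + 310 + 513 = 3566
Sum over 3–8: 748 + 217 + 910 + 310 + 513 + 943 = 3641
CMA at t=5 = (3566 + 3641) / (2·6) = 7207 / 12 = 600.583

600.583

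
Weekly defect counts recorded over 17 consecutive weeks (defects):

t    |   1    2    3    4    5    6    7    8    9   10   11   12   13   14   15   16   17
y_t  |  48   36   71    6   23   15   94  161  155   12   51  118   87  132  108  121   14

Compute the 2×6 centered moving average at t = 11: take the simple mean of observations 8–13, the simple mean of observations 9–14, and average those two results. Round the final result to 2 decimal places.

94.92

Sum over 8–13: 161 + 155 + 12 + 51 + 118 + 87 = 584
Sum over 9–14: 155 + 12 + 51 + 118 + 87 + 132 = 555
CMA at t=11 = (584 + 555) / (2·6) = 1139 / 12 = 94.92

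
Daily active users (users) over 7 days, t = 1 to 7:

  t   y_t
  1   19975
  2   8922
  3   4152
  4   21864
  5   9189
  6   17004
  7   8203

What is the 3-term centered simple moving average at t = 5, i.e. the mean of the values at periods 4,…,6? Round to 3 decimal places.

Sum of periods 4–6: 21864 + 9189 + 17004 = 48057
Divide by 3: 48057 / 3 = 16019.000

16019.000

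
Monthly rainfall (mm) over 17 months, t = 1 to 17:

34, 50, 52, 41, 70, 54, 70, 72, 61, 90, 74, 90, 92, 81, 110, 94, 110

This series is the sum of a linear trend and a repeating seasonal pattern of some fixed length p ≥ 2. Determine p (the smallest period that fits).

5

First differences y_{t+1} − y_t: 16, 2, -11, 29, -16, 16, 2, -11, 29, -16, 16, 2, …
The difference pattern repeats every 5 terms and not for any smaller step, so p = 5.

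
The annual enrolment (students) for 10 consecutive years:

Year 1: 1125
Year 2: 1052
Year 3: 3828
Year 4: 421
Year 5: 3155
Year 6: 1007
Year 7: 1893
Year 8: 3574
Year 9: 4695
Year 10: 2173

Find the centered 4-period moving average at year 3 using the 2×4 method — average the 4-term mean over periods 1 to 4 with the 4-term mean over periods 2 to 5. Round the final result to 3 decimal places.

Sum over 1–4: 1125 + 1052 + 3828 + 421 = 6426
Sum over 2–5: 1052 + 3828 + 421 + 3155 = 8456
CMA at t=3 = (6426 + 8456) / (2·4) = 14882 / 8 = 1860.250

1860.250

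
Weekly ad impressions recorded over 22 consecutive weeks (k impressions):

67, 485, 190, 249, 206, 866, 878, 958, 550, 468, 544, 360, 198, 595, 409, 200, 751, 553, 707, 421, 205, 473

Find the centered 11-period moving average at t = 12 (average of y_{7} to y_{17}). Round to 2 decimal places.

Sum of periods 7–17: 878 + 958 + 550 + 468 + 544 + 360 + 198 + 595 + 409 + 200 + 751 = 5911
Divide by 11: 5911 / 11 = 537.36

537.36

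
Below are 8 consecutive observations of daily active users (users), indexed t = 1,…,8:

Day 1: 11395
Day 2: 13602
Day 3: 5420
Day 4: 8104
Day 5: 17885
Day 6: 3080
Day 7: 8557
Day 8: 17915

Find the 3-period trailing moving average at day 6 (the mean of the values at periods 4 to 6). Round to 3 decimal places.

Sum of periods 4–6: 8104 + 17885 + 3080 = 29069
Divide by 3: 29069 / 3 = 9689.667

9689.667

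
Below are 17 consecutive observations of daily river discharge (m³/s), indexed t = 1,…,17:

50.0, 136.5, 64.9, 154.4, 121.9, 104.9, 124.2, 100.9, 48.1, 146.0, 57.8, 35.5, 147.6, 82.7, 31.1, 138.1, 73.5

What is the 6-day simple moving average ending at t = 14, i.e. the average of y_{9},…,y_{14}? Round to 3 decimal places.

86.283

Sum of periods 9–14: 48.1 + 146.0 + 57.8 + 35.5 + 147.6 + 82.7 = 517.7
Divide by 6: 517.7 / 6 = 86.283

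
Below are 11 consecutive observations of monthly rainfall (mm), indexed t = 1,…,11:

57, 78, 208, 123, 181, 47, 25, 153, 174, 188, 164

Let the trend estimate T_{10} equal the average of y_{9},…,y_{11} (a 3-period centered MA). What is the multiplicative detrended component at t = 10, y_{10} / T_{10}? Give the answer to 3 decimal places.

Trend T_10 = (174 + 188 + 164) / 3 = 526/3 = 175.33333
Ratio to trend: 188 / 175.33333 = 1.072

1.072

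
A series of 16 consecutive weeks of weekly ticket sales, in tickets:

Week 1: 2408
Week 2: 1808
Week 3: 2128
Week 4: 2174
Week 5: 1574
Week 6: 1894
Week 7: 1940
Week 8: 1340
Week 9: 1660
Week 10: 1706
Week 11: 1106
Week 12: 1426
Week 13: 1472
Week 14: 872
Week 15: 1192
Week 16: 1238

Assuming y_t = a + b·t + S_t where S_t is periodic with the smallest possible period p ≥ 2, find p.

3

First differences y_{t+1} − y_t: -600, 320, 46, -600, 320, 46, -600, 320, …
The difference pattern repeats every 3 terms and not for any smaller step, so p = 3.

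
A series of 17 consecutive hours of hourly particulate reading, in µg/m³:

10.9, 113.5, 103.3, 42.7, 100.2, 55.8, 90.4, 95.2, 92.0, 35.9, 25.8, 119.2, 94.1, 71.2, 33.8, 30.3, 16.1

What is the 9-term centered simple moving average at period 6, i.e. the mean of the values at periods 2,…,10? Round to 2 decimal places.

81.00

Sum of periods 2–10: 113.5 + 103.3 + 42.7 + 100.2 + 55.8 + 90.4 + 95.2 + 92.0 + 35.9 = 729.0
Divide by 9: 729.0 / 9 = 81.00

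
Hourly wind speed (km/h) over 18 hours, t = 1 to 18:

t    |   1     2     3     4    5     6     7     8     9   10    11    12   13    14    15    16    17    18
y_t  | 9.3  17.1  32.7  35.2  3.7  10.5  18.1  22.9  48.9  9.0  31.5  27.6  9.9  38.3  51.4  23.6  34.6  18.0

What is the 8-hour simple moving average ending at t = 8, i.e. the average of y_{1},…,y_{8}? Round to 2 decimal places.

18.69

Sum of periods 1–8: 9.3 + 17.1 + 32.7 + 35.2 + 3.7 + 10.5 + 18.1 + 22.9 = 149.5
Divide by 8: 149.5 / 8 = 18.69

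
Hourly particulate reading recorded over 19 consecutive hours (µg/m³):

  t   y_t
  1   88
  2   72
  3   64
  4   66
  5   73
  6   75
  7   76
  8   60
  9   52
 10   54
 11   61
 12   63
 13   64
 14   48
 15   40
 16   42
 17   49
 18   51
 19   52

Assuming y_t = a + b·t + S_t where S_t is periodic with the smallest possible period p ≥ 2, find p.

6

First differences y_{t+1} − y_t: -16, -8, 2, 7, 2, 1, -16, -8, 2, 7, 2, 1, -16, -8, …
The difference pattern repeats every 6 terms and not for any smaller step, so p = 6.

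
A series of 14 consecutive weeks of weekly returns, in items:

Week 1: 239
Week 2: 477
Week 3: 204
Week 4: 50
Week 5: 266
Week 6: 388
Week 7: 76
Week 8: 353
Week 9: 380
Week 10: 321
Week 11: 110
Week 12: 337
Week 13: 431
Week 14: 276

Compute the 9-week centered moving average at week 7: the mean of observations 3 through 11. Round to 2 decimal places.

Sum of periods 3–11: 204 + 50 + 266 + 388 + 76 + 353 + 380 + 321 + 110 = 2148
Divide by 9: 2148 / 9 = 238.67

238.67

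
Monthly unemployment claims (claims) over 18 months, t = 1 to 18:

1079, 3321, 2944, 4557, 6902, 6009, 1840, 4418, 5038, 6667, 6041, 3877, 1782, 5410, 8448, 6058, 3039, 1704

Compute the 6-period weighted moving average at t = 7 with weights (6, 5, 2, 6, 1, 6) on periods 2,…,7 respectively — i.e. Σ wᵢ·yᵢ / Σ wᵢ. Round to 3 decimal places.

Weighted sum: 6·3321 + 5·2944 + 2·4557 + 6·6902 + 1·6009 + 6·1840 = 19926 + 14720 + 9114 + 41412 + 6009 + 11040 = 102221
Weight total: 6 + 5 + 2 + 6 + 1 + 6 = 26
WMA = 102221 / 26 = 3931.577

3931.577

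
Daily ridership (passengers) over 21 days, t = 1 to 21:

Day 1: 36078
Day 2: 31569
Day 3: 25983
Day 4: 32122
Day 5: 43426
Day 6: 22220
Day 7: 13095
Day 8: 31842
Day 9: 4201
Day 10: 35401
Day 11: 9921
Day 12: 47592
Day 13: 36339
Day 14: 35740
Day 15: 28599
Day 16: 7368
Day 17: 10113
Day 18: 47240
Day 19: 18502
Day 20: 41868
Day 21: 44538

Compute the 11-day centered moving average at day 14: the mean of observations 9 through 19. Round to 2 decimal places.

25546.91

Sum of periods 9–19: 4201 + 35401 + 9921 + 47592 + 36339 + 35740 + 28599 + 7368 + 10113 + 47240 + 18502 = 281016
Divide by 11: 281016 / 11 = 25546.91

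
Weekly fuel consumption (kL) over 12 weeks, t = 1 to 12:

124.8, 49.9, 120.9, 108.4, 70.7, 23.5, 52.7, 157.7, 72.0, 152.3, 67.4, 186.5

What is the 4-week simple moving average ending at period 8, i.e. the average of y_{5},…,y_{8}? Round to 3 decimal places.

Sum of periods 5–8: 70.7 + 23.5 + 52.7 + 157.7 = 304.6
Divide by 4: 304.6 / 4 = 76.150

76.150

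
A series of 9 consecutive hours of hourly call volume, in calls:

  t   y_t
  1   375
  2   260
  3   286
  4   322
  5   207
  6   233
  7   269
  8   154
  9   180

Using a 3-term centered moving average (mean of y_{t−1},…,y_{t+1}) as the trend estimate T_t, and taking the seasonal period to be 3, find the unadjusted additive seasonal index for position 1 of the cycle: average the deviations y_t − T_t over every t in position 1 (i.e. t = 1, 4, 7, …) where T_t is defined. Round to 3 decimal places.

50.333

Season position 1 occurs at t = 4, 7 (where T_t is defined).
t=4: T_4 = 271.66667; y_4 − T_4 = 322 − 271.66667 = 50.33333
t=7: T_7 = 218.66667; y_7 − T_7 = 269 − 218.66667 = 50.33333
Mean deviation: (50.33333 + 50.33333) / 2 = 50.333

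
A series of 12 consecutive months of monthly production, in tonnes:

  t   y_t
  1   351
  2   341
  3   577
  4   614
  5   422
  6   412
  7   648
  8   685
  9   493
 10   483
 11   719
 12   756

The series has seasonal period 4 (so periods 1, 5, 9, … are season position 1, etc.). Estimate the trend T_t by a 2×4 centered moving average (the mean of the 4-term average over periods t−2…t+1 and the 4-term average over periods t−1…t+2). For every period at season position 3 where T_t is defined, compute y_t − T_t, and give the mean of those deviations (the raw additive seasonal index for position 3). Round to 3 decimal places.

Season position 3 occurs at t = 3, 7 (where T_t is defined).
t=3: T_3 = 479.62500; y_3 − T_3 = 577 − 479.62500 = 97.37500
t=7: T_7 = 550.62500; y_7 − T_7 = 648 − 550.62500 = 97.37500
Mean deviation: (97.37500 + 97.37500) / 2 = 97.375

97.375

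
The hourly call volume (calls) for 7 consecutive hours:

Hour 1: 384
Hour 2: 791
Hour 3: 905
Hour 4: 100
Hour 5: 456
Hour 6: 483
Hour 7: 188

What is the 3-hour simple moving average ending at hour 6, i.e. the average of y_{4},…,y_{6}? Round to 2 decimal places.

346.33

Sum of periods 4–6: 100 + 456 + 483 = 1039
Divide by 3: 1039 / 3 = 346.33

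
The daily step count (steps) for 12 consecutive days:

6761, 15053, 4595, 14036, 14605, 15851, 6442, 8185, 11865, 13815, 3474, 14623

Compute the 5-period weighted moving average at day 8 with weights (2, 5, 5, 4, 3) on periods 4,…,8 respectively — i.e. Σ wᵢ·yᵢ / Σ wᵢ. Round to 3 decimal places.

12140.789

Weighted sum: 2·14036 + 5·14605 + 5·15851 + 4·6442 + 3·8185 = 28072 + 73025 + 79255 + 25768 + 24555 = 230675
Weight total: 2 + 5 + 5 + 4 + 3 = 19
WMA = 230675 / 19 = 12140.789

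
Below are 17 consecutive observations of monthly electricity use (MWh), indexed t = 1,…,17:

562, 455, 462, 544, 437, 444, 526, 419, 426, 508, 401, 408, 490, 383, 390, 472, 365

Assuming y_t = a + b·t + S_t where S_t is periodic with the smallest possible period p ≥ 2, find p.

First differences y_{t+1} − y_t: -107, 7, 82, -107, 7, 82, -107, 7, …
The difference pattern repeats every 3 terms and not for any smaller step, so p = 3.

3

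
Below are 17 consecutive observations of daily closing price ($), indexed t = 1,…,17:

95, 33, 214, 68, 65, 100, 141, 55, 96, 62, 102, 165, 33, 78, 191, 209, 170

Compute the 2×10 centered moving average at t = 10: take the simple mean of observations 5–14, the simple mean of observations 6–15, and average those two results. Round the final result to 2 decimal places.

Sum over 5–14: 65 + 100 + 141 + 55 + 96 + 62 + 102 + 165 + 33 + 78 = 897
Sum over 6–15: 100 + 141 + 55 + 96 + 62 + 102 + 165 + 33 + 78 + 191 = 1023
CMA at t=10 = (897 + 1023) / (2·10) = 1920 / 20 = 96.00

96.00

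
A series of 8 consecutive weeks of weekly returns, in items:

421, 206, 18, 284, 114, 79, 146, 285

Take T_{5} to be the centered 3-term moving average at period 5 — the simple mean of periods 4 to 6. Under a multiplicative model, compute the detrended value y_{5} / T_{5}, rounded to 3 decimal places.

Trend T_5 = (284 + 114 + 79) / 3 = 477/3 = 159.00000
Ratio to trend: 114 / 159.00000 = 0.717

0.717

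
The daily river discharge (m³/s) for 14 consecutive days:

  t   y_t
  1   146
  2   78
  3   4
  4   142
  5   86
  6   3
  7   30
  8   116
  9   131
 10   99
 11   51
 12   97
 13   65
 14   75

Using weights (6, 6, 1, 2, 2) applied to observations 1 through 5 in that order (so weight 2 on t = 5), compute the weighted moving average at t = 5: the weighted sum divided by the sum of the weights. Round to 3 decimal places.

106.118

Weighted sum: 6·146 + 6·78 + 1·4 + 2·142 + 2·86 = 876 + 468 + 4 + 284 + 172 = 1804
Weight total: 6 + 6 + 1 + 2 + 2 = 17
WMA = 1804 / 17 = 106.118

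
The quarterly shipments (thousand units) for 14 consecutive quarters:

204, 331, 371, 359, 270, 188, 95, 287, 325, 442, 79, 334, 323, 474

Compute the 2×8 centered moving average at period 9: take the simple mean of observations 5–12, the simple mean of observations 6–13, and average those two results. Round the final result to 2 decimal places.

255.81

Sum over 5–12: 270 + 188 + 95 + 287 + 325 + 442 + 79 + 334 = 2020
Sum over 6–13: 188 + 95 + 287 + 325 + 442 + 79 + 334 + 323 = 2073
CMA at t=9 = (2020 + 2073) / (2·8) = 4093 / 16 = 255.81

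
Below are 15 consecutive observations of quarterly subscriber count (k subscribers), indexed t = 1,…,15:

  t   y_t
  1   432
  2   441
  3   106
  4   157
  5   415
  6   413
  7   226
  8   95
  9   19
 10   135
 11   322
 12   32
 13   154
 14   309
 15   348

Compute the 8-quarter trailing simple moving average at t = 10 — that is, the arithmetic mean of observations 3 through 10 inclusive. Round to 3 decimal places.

195.750

Sum of periods 3–10: 106 + 157 + 415 + 413 + 226 + 95 + 19 + 135 = 1566
Divide by 8: 1566 / 8 = 195.750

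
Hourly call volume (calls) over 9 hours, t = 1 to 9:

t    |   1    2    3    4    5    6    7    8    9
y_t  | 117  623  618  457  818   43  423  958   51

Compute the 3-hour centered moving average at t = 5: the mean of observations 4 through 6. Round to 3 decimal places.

Sum of periods 4–6: 457 + 818 + 43 = 1318
Divide by 3: 1318 / 3 = 439.333

439.333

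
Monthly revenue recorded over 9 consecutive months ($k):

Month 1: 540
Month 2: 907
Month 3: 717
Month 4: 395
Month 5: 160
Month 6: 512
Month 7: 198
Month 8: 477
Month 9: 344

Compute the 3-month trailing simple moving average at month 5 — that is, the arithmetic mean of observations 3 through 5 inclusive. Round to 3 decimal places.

424.000

Sum of periods 3–5: 717 + 395 + 160 = 1272
Divide by 3: 1272 / 3 = 424.000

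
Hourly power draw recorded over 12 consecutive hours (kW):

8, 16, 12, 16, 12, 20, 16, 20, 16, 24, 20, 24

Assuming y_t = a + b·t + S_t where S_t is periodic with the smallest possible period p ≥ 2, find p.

4

First differences y_{t+1} − y_t: 8, -4, 4, -4, 8, -4, 4, -4, 8, -4, …
The difference pattern repeats every 4 terms and not for any smaller step, so p = 4.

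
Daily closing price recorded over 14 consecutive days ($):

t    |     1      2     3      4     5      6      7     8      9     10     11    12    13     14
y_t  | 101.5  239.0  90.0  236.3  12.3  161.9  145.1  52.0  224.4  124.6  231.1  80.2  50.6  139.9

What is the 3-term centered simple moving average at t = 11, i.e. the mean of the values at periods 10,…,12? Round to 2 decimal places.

Sum of periods 10–12: 124.6 + 231.1 + 80.2 = 435.9
Divide by 3: 435.9 / 3 = 145.30

145.30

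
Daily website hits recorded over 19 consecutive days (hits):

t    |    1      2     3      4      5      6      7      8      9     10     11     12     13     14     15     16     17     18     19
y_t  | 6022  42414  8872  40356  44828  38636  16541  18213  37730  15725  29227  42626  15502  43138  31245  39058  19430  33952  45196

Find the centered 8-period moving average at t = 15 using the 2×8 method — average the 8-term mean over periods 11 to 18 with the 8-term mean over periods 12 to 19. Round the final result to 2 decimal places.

32770.31

Sum over 11–18: 29227 + 42626 + 15502 + 43138 + 31245 + 39058 + 19430 + 33952 = 254178
Sum over 12–19: 42626 + 15502 + 43138 + 31245 + 39058 + 19430 + 33952 + 45196 = 270147
CMA at t=15 = (254178 + 270147) / (2·8) = 524325 / 16 = 32770.31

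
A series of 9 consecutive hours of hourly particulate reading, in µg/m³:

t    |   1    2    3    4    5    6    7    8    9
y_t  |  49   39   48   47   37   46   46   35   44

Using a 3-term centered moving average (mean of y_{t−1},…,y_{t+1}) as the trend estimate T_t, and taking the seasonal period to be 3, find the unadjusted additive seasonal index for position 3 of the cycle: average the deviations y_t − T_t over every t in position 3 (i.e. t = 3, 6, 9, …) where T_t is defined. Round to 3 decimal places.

Season position 3 occurs at t = 3, 6 (where T_t is defined).
t=3: T_3 = 44.66667; y_3 − T_3 = 48 − 44.66667 = 3.33333
t=6: T_6 = 43.00000; y_6 − T_6 = 46 − 43.00000 = 3.00000
Mean deviation: (3.33333 + 3.00000) / 2 = 3.167

3.167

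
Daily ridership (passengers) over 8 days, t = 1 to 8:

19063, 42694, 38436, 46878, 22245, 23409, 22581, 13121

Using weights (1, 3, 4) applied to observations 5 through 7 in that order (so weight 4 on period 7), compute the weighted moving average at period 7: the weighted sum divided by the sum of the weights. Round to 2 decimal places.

Weighted sum: 1·22245 + 3·23409 + 4·22581 = 22245 + 70227 + 90324 = 182796
Weight total: 1 + 3 + 4 = 8
WMA = 182796 / 8 = 22849.50

22849.50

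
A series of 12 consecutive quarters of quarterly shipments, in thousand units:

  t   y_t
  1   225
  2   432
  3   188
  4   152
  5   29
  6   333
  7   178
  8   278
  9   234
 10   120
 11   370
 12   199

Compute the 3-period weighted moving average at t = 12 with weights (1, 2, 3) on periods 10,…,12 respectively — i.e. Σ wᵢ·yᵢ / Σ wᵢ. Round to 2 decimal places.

Weighted sum: 1·120 + 2·370 + 3·199 = 120 + 740 + 597 = 1457
Weight total: 1 + 2 + 3 = 6
WMA = 1457 / 6 = 242.83

242.83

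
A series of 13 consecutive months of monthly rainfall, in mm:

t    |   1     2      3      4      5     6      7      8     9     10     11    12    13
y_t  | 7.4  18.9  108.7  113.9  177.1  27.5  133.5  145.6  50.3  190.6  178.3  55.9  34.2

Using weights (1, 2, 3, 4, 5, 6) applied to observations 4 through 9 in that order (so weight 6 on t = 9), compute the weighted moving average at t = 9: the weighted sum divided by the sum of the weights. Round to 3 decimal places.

Weighted sum: 1·113.9 + 2·177.1 + 3·27.5 + 4·133.5 + 5·145.6 + 6·50.3 = 113.9 + 354.2 + 82.5 + 534.0 + 728.0 + 301.8 = 2114.4
Weight total: 1 + 2 + 3 + 4 + 5 + 6 = 21
WMA = 2114.4 / 21 = 100.686

100.686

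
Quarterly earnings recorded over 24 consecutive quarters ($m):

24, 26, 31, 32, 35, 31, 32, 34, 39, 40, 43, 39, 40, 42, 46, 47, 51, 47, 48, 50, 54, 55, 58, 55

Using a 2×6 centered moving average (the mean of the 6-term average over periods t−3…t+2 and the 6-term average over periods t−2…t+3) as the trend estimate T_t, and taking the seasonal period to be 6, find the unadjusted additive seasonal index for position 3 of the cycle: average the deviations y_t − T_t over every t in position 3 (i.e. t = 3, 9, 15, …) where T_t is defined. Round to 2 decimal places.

Season position 3 occurs at t = 9, 15, 21 (where T_t is defined).
t=9: T_9 = 37.1667; y_9 − T_9 = 39 − 37.1667 = 1.8333
t=15: T_15 = 44.8333; y_15 − T_15 = 46 − 44.8333 = 1.1667
t=21: T_21 = 52.6667; y_21 − T_21 = 54 − 52.6667 = 1.3333
Mean deviation: (1.8333 + 1.1667 + 1.3333) / 3 = 1.44

1.44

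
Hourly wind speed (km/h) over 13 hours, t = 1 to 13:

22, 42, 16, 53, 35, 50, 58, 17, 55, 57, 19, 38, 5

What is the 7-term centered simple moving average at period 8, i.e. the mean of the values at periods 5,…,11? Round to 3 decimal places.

41.571

Sum of periods 5–11: 35 + 50 + 58 + 17 + 55 + 57 + 19 = 291
Divide by 7: 291 / 7 = 41.571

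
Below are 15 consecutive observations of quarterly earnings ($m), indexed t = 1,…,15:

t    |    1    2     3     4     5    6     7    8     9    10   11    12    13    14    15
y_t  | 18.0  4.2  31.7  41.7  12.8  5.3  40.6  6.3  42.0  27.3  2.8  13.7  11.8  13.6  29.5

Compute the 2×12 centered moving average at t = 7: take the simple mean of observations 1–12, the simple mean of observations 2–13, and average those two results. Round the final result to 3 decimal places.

Sum over 1–12: 18.0 + 4.2 + 31.7 + 41.7 + 12.8 + 5.3 + 40.6 + 6.3 + 42.0 + 27.3 + 2.8 + 13.7 = 246.4
Sum over 2–13: 4.2 + 31.7 + 41.7 + 12.8 + 5.3 + 40.6 + 6.3 + 42.0 + 27.3 + 2.8 + 13.7 + 11.8 = 240.2
CMA at t=7 = (246.4 + 240.2) / (2·12) = 486.6 / 24 = 20.275

20.275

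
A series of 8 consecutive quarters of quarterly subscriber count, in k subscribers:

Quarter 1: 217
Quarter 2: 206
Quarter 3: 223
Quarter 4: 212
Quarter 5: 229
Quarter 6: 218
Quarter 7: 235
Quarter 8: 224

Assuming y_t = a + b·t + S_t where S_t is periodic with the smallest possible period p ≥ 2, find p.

2

First differences y_{t+1} − y_t: -11, 17, -11, 17, -11, 17, …
The difference pattern repeats every 2 terms and not for any smaller step, so p = 2.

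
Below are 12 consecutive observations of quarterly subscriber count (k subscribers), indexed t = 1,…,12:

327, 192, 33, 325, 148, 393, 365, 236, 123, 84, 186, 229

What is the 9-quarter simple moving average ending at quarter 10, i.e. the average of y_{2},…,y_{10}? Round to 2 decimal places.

211.00

Sum of periods 2–10: 192 + 33 + 325 + 148 + 393 + 365 + 236 + 123 + 84 = 1899
Divide by 9: 1899 / 9 = 211.00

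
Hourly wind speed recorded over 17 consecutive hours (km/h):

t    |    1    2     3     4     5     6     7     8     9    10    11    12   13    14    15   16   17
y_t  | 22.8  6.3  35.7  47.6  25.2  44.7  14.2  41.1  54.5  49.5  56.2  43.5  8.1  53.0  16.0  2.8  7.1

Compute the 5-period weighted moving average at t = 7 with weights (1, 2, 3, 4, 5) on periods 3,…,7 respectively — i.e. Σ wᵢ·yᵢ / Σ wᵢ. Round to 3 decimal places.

Weighted sum: 1·35.7 + 2·47.6 + 3·25.2 + 4·44.7 + 5·14.2 = 35.7 + 95.2 + 75.6 + 178.8 + 71.0 = 456.3
Weight total: 1 + 2 + 3 + 4 + 5 = 15
WMA = 456.3 / 15 = 30.420

30.420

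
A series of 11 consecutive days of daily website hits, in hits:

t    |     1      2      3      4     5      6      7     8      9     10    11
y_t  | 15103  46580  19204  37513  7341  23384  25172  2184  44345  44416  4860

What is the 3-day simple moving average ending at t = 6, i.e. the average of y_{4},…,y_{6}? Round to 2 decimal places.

22746.00

Sum of periods 4–6: 37513 + 7341 + 23384 = 68238
Divide by 3: 68238 / 3 = 22746.00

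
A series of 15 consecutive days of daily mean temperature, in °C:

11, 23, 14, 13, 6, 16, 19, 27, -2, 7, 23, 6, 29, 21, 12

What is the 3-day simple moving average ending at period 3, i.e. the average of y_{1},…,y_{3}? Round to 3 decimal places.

Sum of periods 1–3: 11 + 23 + 14 = 48
Divide by 3: 48 / 3 = 16.000

16.000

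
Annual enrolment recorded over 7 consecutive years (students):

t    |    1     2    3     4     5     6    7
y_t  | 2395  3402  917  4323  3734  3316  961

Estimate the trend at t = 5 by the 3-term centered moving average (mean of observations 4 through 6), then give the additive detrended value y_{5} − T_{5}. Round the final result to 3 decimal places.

Trend T_5 = (4323 + 3734 + 3316) / 3 = 11373/3 = 3791.00000
Detrended value: 3734 − 3791.00000 = -57.000

-57.000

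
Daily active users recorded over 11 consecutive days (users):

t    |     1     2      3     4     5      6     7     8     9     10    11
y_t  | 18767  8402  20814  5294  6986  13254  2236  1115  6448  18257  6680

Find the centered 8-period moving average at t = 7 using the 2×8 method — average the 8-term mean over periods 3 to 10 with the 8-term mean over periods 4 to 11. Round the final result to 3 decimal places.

8417.125

Sum over 3–10: 20814 + 5294 + 6986 + 13254 + 2236 + 1115 + 6448 + 18257 = 74404
Sum over 4–11: 5294 + 6986 + 13254 + 2236 + 1115 + 6448 + 18257 + 6680 = 60270
CMA at t=7 = (74404 + 60270) / (2·8) = 134674 / 16 = 8417.125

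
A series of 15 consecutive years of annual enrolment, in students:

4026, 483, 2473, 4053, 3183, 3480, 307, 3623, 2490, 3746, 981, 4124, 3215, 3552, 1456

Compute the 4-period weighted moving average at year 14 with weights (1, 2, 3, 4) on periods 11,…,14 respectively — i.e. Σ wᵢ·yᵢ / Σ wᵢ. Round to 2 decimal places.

3308.20

Weighted sum: 1·981 + 2·4124 + 3·3215 + 4·3552 = 981 + 8248 + 9645 + 14208 = 33082
Weight total: 1 + 2 + 3 + 4 = 10
WMA = 33082 / 10 = 3308.20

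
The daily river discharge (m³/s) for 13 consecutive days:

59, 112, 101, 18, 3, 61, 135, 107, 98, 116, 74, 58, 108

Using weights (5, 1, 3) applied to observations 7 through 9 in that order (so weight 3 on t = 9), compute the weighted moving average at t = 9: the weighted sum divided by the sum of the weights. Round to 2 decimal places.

119.56

Weighted sum: 5·135 + 1·107 + 3·98 = 675 + 107 + 294 = 1076
Weight total: 5 + 1 + 3 = 9
WMA = 1076 / 9 = 119.56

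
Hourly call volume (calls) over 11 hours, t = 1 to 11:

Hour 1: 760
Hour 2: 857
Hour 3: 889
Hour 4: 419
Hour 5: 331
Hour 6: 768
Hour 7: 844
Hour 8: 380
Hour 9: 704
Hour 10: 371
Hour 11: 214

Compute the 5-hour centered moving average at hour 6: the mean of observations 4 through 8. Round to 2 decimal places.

Sum of periods 4–8: 419 + 331 + 768 + 844 + 380 = 2742
Divide by 5: 2742 / 5 = 548.40

548.40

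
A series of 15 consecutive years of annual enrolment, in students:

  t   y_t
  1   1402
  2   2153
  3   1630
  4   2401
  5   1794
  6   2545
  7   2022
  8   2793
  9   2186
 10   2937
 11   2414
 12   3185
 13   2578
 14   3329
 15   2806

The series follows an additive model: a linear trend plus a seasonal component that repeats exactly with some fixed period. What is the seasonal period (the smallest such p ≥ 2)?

First differences y_{t+1} − y_t: 751, -523, 771, -607, 751, -523, 771, -607, 751, -523, …
The difference pattern repeats every 4 terms and not for any smaller step, so p = 4.

4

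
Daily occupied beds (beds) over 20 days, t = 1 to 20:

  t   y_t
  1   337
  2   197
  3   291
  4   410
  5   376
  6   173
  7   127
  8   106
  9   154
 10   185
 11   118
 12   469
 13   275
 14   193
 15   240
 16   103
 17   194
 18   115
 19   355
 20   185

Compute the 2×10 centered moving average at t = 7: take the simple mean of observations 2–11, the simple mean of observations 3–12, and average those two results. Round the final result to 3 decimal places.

Sum over 2–11: 197 + 291 + 410 + 376 + 173 + 127 + 106 + 154 + 185 + 118 = 2137
Sum over 3–12: 291 + 410 + 376 + 173 + 127 + 106 + 154 + 185 + 118 + 469 = 2409
CMA at t=7 = (2137 + 2409) / (2·10) = 4546 / 20 = 227.300

227.300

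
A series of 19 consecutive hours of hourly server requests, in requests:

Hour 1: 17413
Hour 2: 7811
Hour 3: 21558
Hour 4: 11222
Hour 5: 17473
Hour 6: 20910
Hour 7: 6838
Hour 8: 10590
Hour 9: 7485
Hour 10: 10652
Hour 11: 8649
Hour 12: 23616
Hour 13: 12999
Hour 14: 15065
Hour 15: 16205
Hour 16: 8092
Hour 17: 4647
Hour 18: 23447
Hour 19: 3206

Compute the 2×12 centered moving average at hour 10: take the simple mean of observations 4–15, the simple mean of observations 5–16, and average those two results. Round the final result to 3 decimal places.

13344.917

Sum over 4–15: 11222 + 17473 + 20910 + 6838 + 10590 + 7485 + 10652 + 8649 + 23616 + 12999 + 15065 + 16205 = 161704
Sum over 5–16: 17473 + 20910 + 6838 + 10590 + 7485 + 10652 + 8649 + 23616 + 12999 + 15065 + 16205 + 8092 = 158574
CMA at t=10 = (161704 + 158574) / (2·12) = 320278 / 24 = 13344.917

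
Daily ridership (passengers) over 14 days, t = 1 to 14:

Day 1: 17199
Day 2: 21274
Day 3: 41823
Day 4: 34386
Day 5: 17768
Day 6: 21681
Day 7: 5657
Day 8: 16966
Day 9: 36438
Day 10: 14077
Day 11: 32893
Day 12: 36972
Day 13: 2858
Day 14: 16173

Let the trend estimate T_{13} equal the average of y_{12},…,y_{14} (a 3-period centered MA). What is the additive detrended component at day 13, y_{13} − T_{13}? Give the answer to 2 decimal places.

-15809.67

Trend T_13 = (36972 + 2858 + 16173) / 3 = 56003/3 = 18667.6667
Detrended value: 2858 − 18667.6667 = -15809.67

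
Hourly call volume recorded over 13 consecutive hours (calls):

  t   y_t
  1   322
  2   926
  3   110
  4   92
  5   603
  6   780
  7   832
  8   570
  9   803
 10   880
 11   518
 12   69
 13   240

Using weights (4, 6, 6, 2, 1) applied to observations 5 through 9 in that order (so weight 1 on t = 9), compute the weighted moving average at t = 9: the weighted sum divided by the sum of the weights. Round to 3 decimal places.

738.263

Weighted sum: 4·603 + 6·780 + 6·832 + 2·570 + 1·803 = 2412 + 4680 + 4992 + 1140 + 803 = 14027
Weight total: 4 + 6 + 6 + 2 + 1 = 19
WMA = 14027 / 19 = 738.263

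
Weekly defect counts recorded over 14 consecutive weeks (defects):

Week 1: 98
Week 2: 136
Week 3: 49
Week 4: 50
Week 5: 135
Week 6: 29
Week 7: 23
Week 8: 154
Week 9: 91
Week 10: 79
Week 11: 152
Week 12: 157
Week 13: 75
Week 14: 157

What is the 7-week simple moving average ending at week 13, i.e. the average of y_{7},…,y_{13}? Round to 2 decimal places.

104.43

Sum of periods 7–13: 23 + 154 + 91 + 79 + 152 + 157 + 75 = 731
Divide by 7: 731 / 7 = 104.43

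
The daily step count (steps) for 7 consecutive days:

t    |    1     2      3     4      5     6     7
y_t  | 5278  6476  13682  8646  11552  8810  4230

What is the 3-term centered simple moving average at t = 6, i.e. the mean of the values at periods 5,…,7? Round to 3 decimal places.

Sum of periods 5–7: 11552 + 8810 + 4230 = 24592
Divide by 3: 24592 / 3 = 8197.333

8197.333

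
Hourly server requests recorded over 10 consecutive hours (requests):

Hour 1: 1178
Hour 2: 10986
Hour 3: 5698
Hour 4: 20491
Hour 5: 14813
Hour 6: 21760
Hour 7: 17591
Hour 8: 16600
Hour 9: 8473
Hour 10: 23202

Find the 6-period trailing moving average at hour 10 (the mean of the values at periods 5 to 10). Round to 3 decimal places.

Sum of periods 5–10: 14813 + 21760 + 17591 + 16600 + 8473 + 23202 = 102439
Divide by 6: 102439 / 6 = 17073.167

17073.167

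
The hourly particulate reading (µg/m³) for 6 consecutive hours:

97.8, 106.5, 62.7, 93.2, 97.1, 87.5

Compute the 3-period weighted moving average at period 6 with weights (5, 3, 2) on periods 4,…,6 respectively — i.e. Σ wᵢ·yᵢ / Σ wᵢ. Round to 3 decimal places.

Weighted sum: 5·93.2 + 3·97.1 + 2·87.5 = 466.0 + 291.3 + 175.0 = 932.3
Weight total: 5 + 3 + 2 = 10
WMA = 932.3 / 10 = 93.230

93.230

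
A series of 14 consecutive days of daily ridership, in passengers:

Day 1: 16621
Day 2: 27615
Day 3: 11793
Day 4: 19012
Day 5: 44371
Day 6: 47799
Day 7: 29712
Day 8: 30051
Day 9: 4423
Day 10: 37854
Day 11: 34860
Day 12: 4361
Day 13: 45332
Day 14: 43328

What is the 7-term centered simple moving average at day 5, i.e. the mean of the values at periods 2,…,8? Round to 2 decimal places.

Sum of periods 2–8: 27615 + 11793 + 19012 + 44371 + 47799 + 29712 + 30051 = 210353
Divide by 7: 210353 / 7 = 30050.43

30050.43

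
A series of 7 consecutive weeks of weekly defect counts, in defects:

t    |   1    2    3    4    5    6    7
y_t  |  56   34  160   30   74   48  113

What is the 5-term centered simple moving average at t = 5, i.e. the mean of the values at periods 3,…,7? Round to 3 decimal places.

85.000

Sum of periods 3–7: 160 + 30 + 74 + 48 + 113 = 425
Divide by 5: 425 / 5 = 85.000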